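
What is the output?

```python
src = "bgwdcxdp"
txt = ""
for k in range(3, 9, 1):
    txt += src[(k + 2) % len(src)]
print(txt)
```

xdpbgw

k=3: add src[5]='x' → 'x'
k=4: add src[6]='d' → 'xd'
k=5: add src[7]='p' → 'xdp'
k=6: add src[0]='b' → 'xdpb'
k=7: add src[1]='g' → 'xdpbg'
k=8: add src[2]='w' → 'xdpbgw'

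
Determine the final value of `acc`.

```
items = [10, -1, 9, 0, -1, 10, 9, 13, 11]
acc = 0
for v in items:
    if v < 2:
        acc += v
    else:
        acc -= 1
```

v=10: not <2, acc = 0-1 = -1
v=-1: <2, acc = (-1)+(-1) = -2
v=9: not <2, acc = (-2)-1 = -3
v=0: <2, acc = (-3)+0 = -3
v=-1: <2, acc = (-3)+(-1) = -4
v=10: not <2, acc = (-4)-1 = -5
v=9: not <2, acc = (-5)-1 = -6
v=13: not <2, acc = (-6)-1 = -7
v=11: not <2, acc = (-7)-1 = -8

-8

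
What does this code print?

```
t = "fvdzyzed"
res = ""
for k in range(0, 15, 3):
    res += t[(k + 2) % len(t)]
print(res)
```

dzfze

k=0: add t[2]='d' → 'd'
k=3: add t[5]='z' → 'dz'
k=6: add t[0]='f' → 'dzf'
k=9: add t[3]='z' → 'dzfz'
k=12: add t[6]='e' → 'dzfze'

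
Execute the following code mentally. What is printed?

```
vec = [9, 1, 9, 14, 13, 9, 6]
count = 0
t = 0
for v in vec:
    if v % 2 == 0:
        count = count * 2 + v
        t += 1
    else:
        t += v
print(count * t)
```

1462

v=9: not even; t=9
v=1: not even; t=10
v=9: not even; t=19
v=14: even, count = 0*2+14 = 14; t=20
v=13: not even; t=33
v=9: not even; t=42
v=6: even, count = 14*2+6 = 34; t=43
count*t = 34*43 = 1462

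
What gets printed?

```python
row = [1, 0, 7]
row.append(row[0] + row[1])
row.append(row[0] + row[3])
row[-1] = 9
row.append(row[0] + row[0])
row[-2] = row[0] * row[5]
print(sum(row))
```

append row[0]+row[1] = 1+0 = 1 → [1, 0, 7, 1]
append row[0]+row[3] = 1+1 = 2 → [1, 0, 7, 1, 2]
row[-1] = 9 → [1, 0, 7, 1, 9]
append row[0]+row[0] = 1+1 = 2 → [1, 0, 7, 1, 9, 2]
row[-2] = row[0]*row[5] = 1*2 = 2 → [1, 0, 7, 1, 2, 2]
sum = 13

13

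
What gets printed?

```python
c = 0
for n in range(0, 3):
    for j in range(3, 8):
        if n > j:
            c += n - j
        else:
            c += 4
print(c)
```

60

n=0,j=3: not 0>3, c = 0+4 = 4
n=0,j=4: not 0>4, c = 4+4 = 8
n=0,j=5: not 0>5, c = 8+4 = 12
n=0,j=6: not 0>6, c = 12+4 = 16
n=0,j=7: not 0>7, c = 16+4 = 20
n=1,j=3: not 1>3, c = 20+4 = 24
n=1,j=4: not 1>4, c = 24+4 = 28
n=1,j=5: not 1>5, c = 28+4 = 32
n=1,j=6: not 1>6, c = 32+4 = 36
n=1,j=7: not 1>7, c = 36+4 = 40
n=2,j=3: not 2>3, c = 40+4 = 44
n=2,j=4: not 2>4, c = 44+4 = 48
n=2,j=5: not 2>5, c = 48+4 = 52
n=2,j=6: not 2>6, c = 52+4 = 56
n=2,j=7: not 2>7, c = 56+4 = 60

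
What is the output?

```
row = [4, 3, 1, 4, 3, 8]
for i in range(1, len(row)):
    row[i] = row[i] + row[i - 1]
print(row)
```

i=1: row[1] = 3+4 = 7 → [4, 7, 1, 4, 3, 8]
i=2: row[2] = 1+7 = 8 → [4, 7, 8, 4, 3, 8]
i=3: row[3] = 4+8 = 12 → [4, 7, 8, 12, 3, 8]
i=4: row[4] = 3+12 = 15 → [4, 7, 8, 12, 15, 8]
i=5: row[5] = 8+15 = 23 → [4, 7, 8, 12, 15, 23]

[4, 7, 8, 12, 15, 23]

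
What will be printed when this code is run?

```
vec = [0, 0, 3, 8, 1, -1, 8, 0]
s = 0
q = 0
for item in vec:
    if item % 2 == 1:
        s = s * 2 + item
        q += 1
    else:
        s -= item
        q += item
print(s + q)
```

item=0: not odd, s = 0-0 = 0; q=0
item=0: not odd, s = 0-0 = 0; q=0
item=3: odd, s = 0*2+3 = 3; q=1
item=8: not odd, s = 3-8 = -5; q=9
item=1: odd, s = (-5)*2+1 = -9; q=10
item=-1: odd, s = (-9)*2+(-1) = -19; q=11
item=8: not odd, s = (-19)-8 = -27; q=19
item=0: not odd, s = (-27)-0 = -27; q=19
s+q = (-27)+19 = -8

-8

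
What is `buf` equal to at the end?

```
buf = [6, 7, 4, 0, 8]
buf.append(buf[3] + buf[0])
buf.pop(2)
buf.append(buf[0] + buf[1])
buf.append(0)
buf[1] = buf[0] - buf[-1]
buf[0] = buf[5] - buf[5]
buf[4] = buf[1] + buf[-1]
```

append buf[3]+buf[0] = 0+6 = 6 → [6, 7, 4, 0, 8, 6]
pop(2) removes 4 → [6, 7, 0, 8, 6]
append buf[0]+buf[1] = 6+7 = 13 → [6, 7, 0, 8, 6, 13]
append 0 → [6, 7, 0, 8, 6, 13, 0]
buf[1] = buf[0]-buf[-1] = 6-0 = 6 → [6, 6, 0, 8, 6, 13, 0]
buf[0] = buf[5]-buf[5] = 13-13 = 0 → [0, 6, 0, 8, 6, 13, 0]
buf[4] = buf[1]+buf[-1] = 6+0 = 6 → [0, 6, 0, 8, 6, 13, 0]

[0, 6, 0, 8, 6, 13, 0]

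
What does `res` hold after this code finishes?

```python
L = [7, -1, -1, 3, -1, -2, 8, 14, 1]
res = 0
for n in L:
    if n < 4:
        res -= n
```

n=7: not <4
n=-1: <4, res = 0-(-1) = 1
n=-1: <4, res = 1-(-1) = 2
n=3: <4, res = 2-3 = -1
n=-1: <4, res = (-1)-(-1) = 0
n=-2: <4, res = 0-(-2) = 2
n=8: not <4
n=14: not <4
n=1: <4, res = 2-1 = 1

1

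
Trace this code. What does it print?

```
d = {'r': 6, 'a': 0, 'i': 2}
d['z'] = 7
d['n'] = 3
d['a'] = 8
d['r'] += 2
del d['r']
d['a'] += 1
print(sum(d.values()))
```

21

d['z'] = 7 → {'r': 6, 'a': 0, 'i': 2, 'z': 7}
d['n'] = 3 → {'r': 6, 'a': 0, 'i': 2, 'z': 7, 'n': 3}
d['a'] = 8 → {'r': 6, 'a': 8, 'i': 2, 'z': 7, 'n': 3}
d['r'] = 6+2 = 8 → {'r': 8, 'a': 8, 'i': 2, 'z': 7, 'n': 3}
del 'r' → {'a': 8, 'i': 2, 'z': 7, 'n': 3}
d['a'] = 8+1 = 9 → {'a': 9, 'i': 2, 'z': 7, 'n': 3}
sum of values = 21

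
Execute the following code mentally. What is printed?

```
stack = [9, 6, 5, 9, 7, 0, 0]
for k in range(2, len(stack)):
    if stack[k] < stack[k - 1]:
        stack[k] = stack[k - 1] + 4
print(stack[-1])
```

26

k=2: 5<6, stack[2] = 6+4 = 10 → [9, 6, 10, 9, 7, 0, 0]
k=3: 9<10, stack[3] = 10+4 = 14 → [9, 6, 10, 14, 7, 0, 0]
k=4: 7<14, stack[4] = 14+4 = 18 → [9, 6, 10, 14, 18, 0, 0]
k=5: 0<18, stack[5] = 18+4 = 22 → [9, 6, 10, 14, 18, 22, 0]
k=6: 0<22, stack[6] = 22+4 = 26 → [9, 6, 10, 14, 18, 22, 26]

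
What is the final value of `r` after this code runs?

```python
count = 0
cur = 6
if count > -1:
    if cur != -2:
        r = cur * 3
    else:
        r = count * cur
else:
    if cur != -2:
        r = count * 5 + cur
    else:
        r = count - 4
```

count=0, cur=6
count > -1 is True; cur != -2 is True
→ r = cur * 3 = 18

18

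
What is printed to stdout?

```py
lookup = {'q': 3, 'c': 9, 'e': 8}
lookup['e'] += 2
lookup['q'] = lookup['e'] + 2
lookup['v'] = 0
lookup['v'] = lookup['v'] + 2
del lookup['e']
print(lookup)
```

{'q': 12, 'c': 9, 'v': 2}

lookup['e'] = 8+2 = 10 → {'q': 3, 'c': 9, 'e': 10}
lookup['q'] = lookup['e']+2 = 12 → {'q': 12, 'c': 9, 'e': 10}
lookup['v'] = 0 → {'q': 12, 'c': 9, 'e': 10, 'v': 0}
lookup['v'] = lookup['v']+2 = 2 → {'q': 12, 'c': 9, 'e': 10, 'v': 2}
del 'e' → {'q': 12, 'c': 9, 'v': 2}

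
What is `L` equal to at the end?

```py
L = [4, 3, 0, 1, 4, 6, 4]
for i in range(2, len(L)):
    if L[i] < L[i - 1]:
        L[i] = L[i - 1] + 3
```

i=2: 0<3, L[2] = 3+3 = 6 → [4, 3, 6, 1, 4, 6, 4]
i=3: 1<6, L[3] = 6+3 = 9 → [4, 3, 6, 9, 4, 6, 4]
i=4: 4<9, L[4] = 9+3 = 12 → [4, 3, 6, 9, 12, 6, 4]
i=5: 6<12, L[5] = 12+3 = 15 → [4, 3, 6, 9, 12, 15, 4]
i=6: 4<15, L[6] = 15+3 = 18 → [4, 3, 6, 9, 12, 15, 18]

[4, 3, 6, 9, 12, 15, 18]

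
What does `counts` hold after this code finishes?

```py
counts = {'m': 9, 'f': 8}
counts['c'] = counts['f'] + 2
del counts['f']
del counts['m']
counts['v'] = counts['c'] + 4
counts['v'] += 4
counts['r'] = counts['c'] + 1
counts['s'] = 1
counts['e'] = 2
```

{'c': 10, 'v': 18, 'r': 11, 's': 1, 'e': 2}

counts['c'] = counts['f']+2 = 10 → {'m': 9, 'f': 8, 'c': 10}
del 'f' → {'m': 9, 'c': 10}
del 'm' → {'c': 10}
counts['v'] = counts['c']+4 = 14 → {'c': 10, 'v': 14}
counts['v'] = 14+4 = 18 → {'c': 10, 'v': 18}
counts['r'] = counts['c']+1 = 11 → {'c': 10, 'v': 18, 'r': 11}
counts['s'] = 1 → {'c': 10, 'v': 18, 'r': 11, 's': 1}
counts['e'] = 2 → {'c': 10, 'v': 18, 'r': 11, 's': 1, 'e': 2}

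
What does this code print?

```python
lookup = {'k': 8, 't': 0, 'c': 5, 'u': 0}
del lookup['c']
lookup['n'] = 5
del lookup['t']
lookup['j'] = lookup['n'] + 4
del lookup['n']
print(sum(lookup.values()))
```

17

del 'c' → {'k': 8, 't': 0, 'u': 0}
lookup['n'] = 5 → {'k': 8, 't': 0, 'u': 0, 'n': 5}
del 't' → {'k': 8, 'u': 0, 'n': 5}
lookup['j'] = lookup['n']+4 = 9 → {'k': 8, 'u': 0, 'n': 5, 'j': 9}
del 'n' → {'k': 8, 'u': 0, 'j': 9}
sum of values = 17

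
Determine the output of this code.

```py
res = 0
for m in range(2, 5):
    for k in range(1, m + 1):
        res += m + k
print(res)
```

m=2,k=1: res = 0+3 = 3
m=2,k=2: res = 3+4 = 7
m=3,k=1: res = 7+4 = 11
m=3,k=2: res = 11+5 = 16
m=3,k=3: res = 16+6 = 22
m=4,k=1: res = 22+5 = 27
m=4,k=2: res = 27+6 = 33
m=4,k=3: res = 33+7 = 40
m=4,k=4: res = 40+8 = 48

48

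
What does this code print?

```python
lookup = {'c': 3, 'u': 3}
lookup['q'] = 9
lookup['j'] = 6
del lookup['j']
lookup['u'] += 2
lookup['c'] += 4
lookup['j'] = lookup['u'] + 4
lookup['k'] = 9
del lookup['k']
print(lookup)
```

{'c': 7, 'u': 5, 'q': 9, 'j': 9}

lookup['q'] = 9 → {'c': 3, 'u': 3, 'q': 9}
lookup['j'] = 6 → {'c': 3, 'u': 3, 'q': 9, 'j': 6}
del 'j' → {'c': 3, 'u': 3, 'q': 9}
lookup['u'] = 3+2 = 5 → {'c': 3, 'u': 5, 'q': 9}
lookup['c'] = 3+4 = 7 → {'c': 7, 'u': 5, 'q': 9}
lookup['j'] = lookup['u']+4 = 9 → {'c': 7, 'u': 5, 'q': 9, 'j': 9}
lookup['k'] = 9 → {'c': 7, 'u': 5, 'q': 9, 'j': 9, 'k': 9}
del 'k' → {'c': 7, 'u': 5, 'q': 9, 'j': 9}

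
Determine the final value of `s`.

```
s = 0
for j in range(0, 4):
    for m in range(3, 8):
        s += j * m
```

j=0,m=3: s = 0+0 = 0
j=0,m=4: s = 0+0 = 0
j=0,m=5: s = 0+0 = 0
j=0,m=6: s = 0+0 = 0
j=0,m=7: s = 0+0 = 0
j=1,m=3: s = 0+3 = 3
j=1,m=4: s = 3+4 = 7
j=1,m=5: s = 7+5 = 12
j=1,m=6: s = 12+6 = 18
j=1,m=7: s = 18+7 = 25
j=2,m=3: s = 25+6 = 31
j=2,m=4: s = 31+8 = 39
j=2,m=5: s = 39+10 = 49
j=2,m=6: s = 49+12 = 61
j=2,m=7: s = 61+14 = 75
j=3,m=3: s = 75+9 = 84
j=3,m=4: s = 84+12 = 96
j=3,m=5: s = 96+15 = 111
j=3,m=6: s = 111+18 = 129
j=3,m=7: s = 129+21 = 150

150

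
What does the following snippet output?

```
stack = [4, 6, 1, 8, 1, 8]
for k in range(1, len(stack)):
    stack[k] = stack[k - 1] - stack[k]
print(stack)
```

[4, -2, -3, -11, -12, -20]

k=1: stack[1] = 4-6 = -2 → [4, -2, 1, 8, 1, 8]
k=2: stack[2] = (-2)-1 = -3 → [4, -2, -3, 8, 1, 8]
k=3: stack[3] = (-3)-8 = -11 → [4, -2, -3, -11, 1, 8]
k=4: stack[4] = (-11)-1 = -12 → [4, -2, -3, -11, -12, 8]
k=5: stack[5] = (-12)-8 = -20 → [4, -2, -3, -11, -12, -20]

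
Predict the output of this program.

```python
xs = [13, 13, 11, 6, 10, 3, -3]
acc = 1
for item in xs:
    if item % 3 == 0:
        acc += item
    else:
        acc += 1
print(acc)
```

11

item=13: not %3==0, acc = 1+1 = 2
item=13: not %3==0, acc = 2+1 = 3
item=11: not %3==0, acc = 3+1 = 4
item=6: %3==0, acc = 4+6 = 10
item=10: not %3==0, acc = 10+1 = 11
item=3: %3==0, acc = 11+3 = 14
item=-3: %3==0, acc = 14+(-3) = 11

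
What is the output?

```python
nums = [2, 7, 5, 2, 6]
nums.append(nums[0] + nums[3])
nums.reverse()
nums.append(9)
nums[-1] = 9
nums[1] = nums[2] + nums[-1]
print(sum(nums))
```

append nums[0]+nums[3] = 2+2 = 4 → [2, 7, 5, 2, 6, 4]
reverse → [4, 6, 2, 5, 7, 2]
append 9 → [4, 6, 2, 5, 7, 2, 9]
nums[-1] = 9 → [4, 6, 2, 5, 7, 2, 9]
nums[1] = nums[2]+nums[-1] = 2+9 = 11 → [4, 11, 2, 5, 7, 2, 9]
sum = 40

40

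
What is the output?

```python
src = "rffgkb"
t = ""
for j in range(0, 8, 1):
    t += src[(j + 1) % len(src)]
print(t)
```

j=0: add src[1]='f' → 'f'
j=1: add src[2]='f' → 'ff'
j=2: add src[3]='g' → 'ffg'
j=3: add src[4]='k' → 'ffgk'
j=4: add src[5]='b' → 'ffgkb'
j=5: add src[0]='r' → 'ffgkbr'
j=6: add src[1]='f' → 'ffgkbrf'
j=7: add src[2]='f' → 'ffgkbrff'

ffgkbrff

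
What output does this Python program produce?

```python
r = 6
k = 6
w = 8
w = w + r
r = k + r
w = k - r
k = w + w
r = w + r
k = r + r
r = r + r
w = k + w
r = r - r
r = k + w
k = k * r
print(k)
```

w = 8+6 = 14
r = 6+6 = 12
w = 6-12 = -6
k = (-6)+(-6) = -12
r = (-6)+12 = 6
k = 6+6 = 12
r = 6+6 = 12
w = 12+(-6) = 6
r = 12-12 = 0
r = 12+6 = 18
k = 12*18 = 216

216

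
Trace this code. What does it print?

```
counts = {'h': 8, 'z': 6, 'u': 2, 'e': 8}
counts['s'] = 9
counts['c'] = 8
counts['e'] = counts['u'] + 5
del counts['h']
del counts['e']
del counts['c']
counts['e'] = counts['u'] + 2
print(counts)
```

counts['s'] = 9 → {'h': 8, 'z': 6, 'u': 2, 'e': 8, 's': 9}
counts['c'] = 8 → {'h': 8, 'z': 6, 'u': 2, 'e': 8, 's': 9, 'c': 8}
counts['e'] = counts['u']+5 = 7 → {'h': 8, 'z': 6, 'u': 2, 'e': 7, 's': 9, 'c': 8}
del 'h' → {'z': 6, 'u': 2, 'e': 7, 's': 9, 'c': 8}
del 'e' → {'z': 6, 'u': 2, 's': 9, 'c': 8}
del 'c' → {'z': 6, 'u': 2, 's': 9}
counts['e'] = counts['u']+2 = 4 → {'z': 6, 'u': 2, 's': 9, 'e': 4}

{'z': 6, 'u': 2, 's': 9, 'e': 4}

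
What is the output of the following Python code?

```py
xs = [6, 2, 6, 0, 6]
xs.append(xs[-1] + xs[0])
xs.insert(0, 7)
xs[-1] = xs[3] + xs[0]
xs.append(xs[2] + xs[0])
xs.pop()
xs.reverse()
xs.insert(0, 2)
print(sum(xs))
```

append xs[-1]+xs[0] = 6+6 = 12 → [6, 2, 6, 0, 6, 12]
insert 7 at 0 → [7, 6, 2, 6, 0, 6, 12]
xs[-1] = xs[3]+xs[0] = 6+7 = 13 → [7, 6, 2, 6, 0, 6, 13]
append xs[2]+xs[0] = 2+7 = 9 → [7, 6, 2, 6, 0, 6, 13, 9]
pop() removes 9 → [7, 6, 2, 6, 0, 6, 13]
reverse → [13, 6, 0, 6, 2, 6, 7]
insert 2 at 0 → [2, 13, 6, 0, 6, 2, 6, 7]
sum = 42

42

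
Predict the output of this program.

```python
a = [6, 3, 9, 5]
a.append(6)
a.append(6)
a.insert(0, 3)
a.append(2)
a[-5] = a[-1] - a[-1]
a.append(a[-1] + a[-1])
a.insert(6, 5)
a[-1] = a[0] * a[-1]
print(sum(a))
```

48

append 6 → [6, 3, 9, 5, 6]
append 6 → [6, 3, 9, 5, 6, 6]
insert 3 at 0 → [3, 6, 3, 9, 5, 6, 6]
append 2 → [3, 6, 3, 9, 5, 6, 6, 2]
a[-5] = a[-1]-a[-1] = 2-2 = 0 → [3, 6, 3, 0, 5, 6, 6, 2]
append a[-1]+a[-1] = 2+2 = 4 → [3, 6, 3, 0, 5, 6, 6, 2, 4]
insert 5 at 6 → [3, 6, 3, 0, 5, 6, 5, 6, 2, 4]
a[-1] = a[0]*a[-1] = 3*4 = 12 → [3, 6, 3, 0, 5, 6, 5, 6, 2, 12]
sum = 48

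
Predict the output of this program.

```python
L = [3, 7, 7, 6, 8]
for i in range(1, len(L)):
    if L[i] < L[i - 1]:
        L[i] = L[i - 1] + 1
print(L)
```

i=1: 7>=3, unchanged → [3, 7, 7, 6, 8]
i=2: 7>=7, unchanged → [3, 7, 7, 6, 8]
i=3: 6<7, L[3] = 7+1 = 8 → [3, 7, 7, 8, 8]
i=4: 8>=8, unchanged → [3, 7, 7, 8, 8]

[3, 7, 7, 8, 8]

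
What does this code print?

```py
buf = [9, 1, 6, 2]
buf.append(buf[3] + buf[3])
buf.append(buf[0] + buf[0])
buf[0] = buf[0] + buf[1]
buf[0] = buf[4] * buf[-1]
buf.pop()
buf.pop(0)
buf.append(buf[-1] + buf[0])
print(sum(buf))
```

18

append buf[3]+buf[3] = 2+2 = 4 → [9, 1, 6, 2, 4]
append buf[0]+buf[0] = 9+9 = 18 → [9, 1, 6, 2, 4, 18]
buf[0] = buf[0]+buf[1] = 9+1 = 10 → [10, 1, 6, 2, 4, 18]
buf[0] = buf[4]*buf[-1] = 4*18 = 72 → [72, 1, 6, 2, 4, 18]
pop() removes 18 → [72, 1, 6, 2, 4]
pop(0) removes 72 → [1, 6, 2, 4]
append buf[-1]+buf[0] = 4+1 = 5 → [1, 6, 2, 4, 5]
sum = 18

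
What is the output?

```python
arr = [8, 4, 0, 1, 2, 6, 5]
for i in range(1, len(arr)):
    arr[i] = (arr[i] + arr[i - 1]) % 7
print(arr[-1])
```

i=1: arr[1] = (4+8)%7 = 5 → [8, 5, 0, 1, 2, 6, 5]
i=2: arr[2] = (0+5)%7 = 5 → [8, 5, 5, 1, 2, 6, 5]
i=3: arr[3] = (1+5)%7 = 6 → [8, 5, 5, 6, 2, 6, 5]
i=4: arr[4] = (2+6)%7 = 1 → [8, 5, 5, 6, 1, 6, 5]
i=5: arr[5] = (6+1)%7 = 0 → [8, 5, 5, 6, 1, 0, 5]
i=6: arr[6] = (5+0)%7 = 5 → [8, 5, 5, 6, 1, 0, 5]

5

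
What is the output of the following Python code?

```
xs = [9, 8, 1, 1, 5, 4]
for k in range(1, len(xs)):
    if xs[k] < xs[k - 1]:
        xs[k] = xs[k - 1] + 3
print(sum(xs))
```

99

k=1: 8<9, xs[1] = 9+3 = 12 → [9, 12, 1, 1, 5, 4]
k=2: 1<12, xs[2] = 12+3 = 15 → [9, 12, 15, 1, 5, 4]
k=3: 1<15, xs[3] = 15+3 = 18 → [9, 12, 15, 18, 5, 4]
k=4: 5<18, xs[4] = 18+3 = 21 → [9, 12, 15, 18, 21, 4]
k=5: 4<21, xs[5] = 21+3 = 24 → [9, 12, 15, 18, 21, 24]
sum = 99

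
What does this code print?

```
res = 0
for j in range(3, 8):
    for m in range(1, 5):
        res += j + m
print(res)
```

j=3,m=1: res = 0+4 = 4
j=3,m=2: res = 4+5 = 9
j=3,m=3: res = 9+6 = 15
j=3,m=4: res = 15+7 = 22
j=4,m=1: res = 22+5 = 27
j=4,m=2: res = 27+6 = 33
j=4,m=3: res = 33+7 = 40
j=4,m=4: res = 40+8 = 48
j=5,m=1: res = 48+6 = 54
j=5,m=2: res = 54+7 = 61
j=5,m=3: res = 61+8 = 69
j=5,m=4: res = 69+9 = 78
j=6,m=1: res = 78+7 = 85
j=6,m=2: res = 85+8 = 93
j=6,m=3: res = 93+9 = 102
j=6,m=4: res = 102+10 = 112
j=7,m=1: res = 112+8 = 120
j=7,m=2: res = 120+9 = 129
j=7,m=3: res = 129+10 = 139
j=7,m=4: res = 139+11 = 150

150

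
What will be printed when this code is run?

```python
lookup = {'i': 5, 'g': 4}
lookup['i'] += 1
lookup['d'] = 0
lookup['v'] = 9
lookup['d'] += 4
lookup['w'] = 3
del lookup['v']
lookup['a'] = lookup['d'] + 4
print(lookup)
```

lookup['i'] = 5+1 = 6 → {'i': 6, 'g': 4}
lookup['d'] = 0 → {'i': 6, 'g': 4, 'd': 0}
lookup['v'] = 9 → {'i': 6, 'g': 4, 'd': 0, 'v': 9}
lookup['d'] = 0+4 = 4 → {'i': 6, 'g': 4, 'd': 4, 'v': 9}
lookup['w'] = 3 → {'i': 6, 'g': 4, 'd': 4, 'v': 9, 'w': 3}
del 'v' → {'i': 6, 'g': 4, 'd': 4, 'w': 3}
lookup['a'] = lookup['d']+4 = 8 → {'i': 6, 'g': 4, 'd': 4, 'w': 3, 'a': 8}

{'i': 6, 'g': 4, 'd': 4, 'w': 3, 'a': 8}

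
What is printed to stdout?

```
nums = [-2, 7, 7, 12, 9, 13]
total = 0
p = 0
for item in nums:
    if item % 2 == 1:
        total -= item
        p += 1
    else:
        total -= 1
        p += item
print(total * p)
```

item=-2: not odd, total = 0-1 = -1; p=-2
item=7: odd, total = (-1)-7 = -8; p=-1
item=7: odd, total = (-8)-7 = -15; p=0
item=12: not odd, total = (-15)-1 = -16; p=12
item=9: odd, total = (-16)-9 = -25; p=13
item=13: odd, total = (-25)-13 = -38; p=14
total*p = (-38)*14 = -532

-532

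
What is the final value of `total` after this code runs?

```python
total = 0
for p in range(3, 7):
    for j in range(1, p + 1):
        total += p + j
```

p=3,j=1: total = 0+4 = 4
p=3,j=2: total = 4+5 = 9
p=3,j=3: total = 9+6 = 15
p=4,j=1: total = 15+5 = 20
p=4,j=2: total = 20+6 = 26
p=4,j=3: total = 26+7 = 33
p=4,j=4: total = 33+8 = 41
p=5,j=1: total = 41+6 = 47
p=5,j=2: total = 47+7 = 54
p=5,j=3: total = 54+8 = 62
p=5,j=4: total = 62+9 = 71
p=5,j=5: total = 71+10 = 81
p=6,j=1: total = 81+7 = 88
p=6,j=2: total = 88+8 = 96
p=6,j=3: total = 96+9 = 105
p=6,j=4: total = 105+10 = 115
p=6,j=5: total = 115+11 = 126
p=6,j=6: total = 126+12 = 138

138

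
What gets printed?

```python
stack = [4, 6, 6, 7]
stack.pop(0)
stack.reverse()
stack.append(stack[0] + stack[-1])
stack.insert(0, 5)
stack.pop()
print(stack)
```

[5, 7, 6, 6]

pop(0) removes 4 → [6, 6, 7]
reverse → [7, 6, 6]
append stack[0]+stack[-1] = 7+6 = 13 → [7, 6, 6, 13]
insert 5 at 0 → [5, 7, 6, 6, 13]
pop() removes 13 → [5, 7, 6, 6]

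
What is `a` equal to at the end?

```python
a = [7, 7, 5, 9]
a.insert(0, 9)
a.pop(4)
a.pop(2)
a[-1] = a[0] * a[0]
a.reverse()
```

[81, 7, 9]

insert 9 at 0 → [9, 7, 7, 5, 9]
pop(4) removes 9 → [9, 7, 7, 5]
pop(2) removes 7 → [9, 7, 5]
a[-1] = a[0]*a[0] = 9*9 = 81 → [9, 7, 81]
reverse → [81, 7, 9]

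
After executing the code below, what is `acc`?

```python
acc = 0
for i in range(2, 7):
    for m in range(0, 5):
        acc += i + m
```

i=2,m=0: acc = 0+2 = 2
i=2,m=1: acc = 2+3 = 5
i=2,m=2: acc = 5+4 = 9
i=2,m=3: acc = 9+5 = 14
i=2,m=4: acc = 14+6 = 20
i=3,m=0: acc = 20+3 = 23
i=3,m=1: acc = 23+4 = 27
i=3,m=2: acc = 27+5 = 32
i=3,m=3: acc = 32+6 = 38
i=3,m=4: acc = 38+7 = 45
i=4,m=0: acc = 45+4 = 49
i=4,m=1: acc = 49+5 = 54
i=4,m=2: acc = 54+6 = 60
i=4,m=3: acc = 60+7 = 67
i=4,m=4: acc = 67+8 = 75
i=5,m=0: acc = 75+5 = 80
i=5,m=1: acc = 80+6 = 86
i=5,m=2: acc = 86+7 = 93
i=5,m=3: acc = 93+8 = 101
i=5,m=4: acc = 101+9 = 110
i=6,m=0: acc = 110+6 = 116
i=6,m=1: acc = 116+7 = 123
i=6,m=2: acc = 123+8 = 131
i=6,m=3: acc = 131+9 = 140
i=6,m=4: acc = 140+10 = 150

150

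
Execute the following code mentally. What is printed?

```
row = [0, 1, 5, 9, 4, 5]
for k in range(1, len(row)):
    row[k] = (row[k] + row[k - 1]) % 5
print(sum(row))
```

k=1: row[1] = (1+0)%5 = 1 → [0, 1, 5, 9, 4, 5]
k=2: row[2] = (5+1)%5 = 1 → [0, 1, 1, 9, 4, 5]
k=3: row[3] = (9+1)%5 = 0 → [0, 1, 1, 0, 4, 5]
k=4: row[4] = (4+0)%5 = 4 → [0, 1, 1, 0, 4, 5]
k=5: row[5] = (5+4)%5 = 4 → [0, 1, 1, 0, 4, 4]
sum = 10

10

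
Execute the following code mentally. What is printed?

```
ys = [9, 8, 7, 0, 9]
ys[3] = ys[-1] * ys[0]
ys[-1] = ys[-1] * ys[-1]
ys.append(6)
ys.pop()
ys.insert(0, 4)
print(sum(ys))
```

190

ys[3] = ys[-1]*ys[0] = 9*9 = 81 → [9, 8, 7, 81, 9]
ys[-1] = ys[-1]*ys[-1] = 9*9 = 81 → [9, 8, 7, 81, 81]
append 6 → [9, 8, 7, 81, 81, 6]
pop() removes 6 → [9, 8, 7, 81, 81]
insert 4 at 0 → [4, 9, 8, 7, 81, 81]
sum = 190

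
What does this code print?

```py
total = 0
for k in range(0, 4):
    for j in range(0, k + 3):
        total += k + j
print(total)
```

66

k=0,j=0: total = 0+0 = 0
k=0,j=1: total = 0+1 = 1
k=0,j=2: total = 1+2 = 3
k=1,j=0: total = 3+1 = 4
k=1,j=1: total = 4+2 = 6
k=1,j=2: total = 6+3 = 9
k=1,j=3: total = 9+4 = 13
k=2,j=0: total = 13+2 = 15
k=2,j=1: total = 15+3 = 18
k=2,j=2: total = 18+4 = 22
k=2,j=3: total = 22+5 = 27
k=2,j=4: total = 27+6 = 33
k=3,j=0: total = 33+3 = 36
k=3,j=1: total = 36+4 = 40
k=3,j=2: total = 40+5 = 45
k=3,j=3: total = 45+6 = 51
k=3,j=4: total = 51+7 = 58
k=3,j=5: total = 58+8 = 66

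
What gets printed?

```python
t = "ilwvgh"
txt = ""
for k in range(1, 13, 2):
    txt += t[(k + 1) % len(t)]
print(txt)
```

wgiwgi

k=1: add t[2]='w' → 'w'
k=3: add t[4]='g' → 'wg'
k=5: add t[0]='i' → 'wgi'
k=7: add t[2]='w' → 'wgiw'
k=9: add t[4]='g' → 'wgiwg'
k=11: add t[0]='i' → 'wgiwgi'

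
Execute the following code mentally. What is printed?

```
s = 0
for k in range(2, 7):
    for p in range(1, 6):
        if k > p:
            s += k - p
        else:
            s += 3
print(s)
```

k=2,p=1: 2>1, s = 0+1 = 1
k=2,p=2: not 2>2, s = 1+3 = 4
k=2,p=3: not 2>3, s = 4+3 = 7
k=2,p=4: not 2>4, s = 7+3 = 10
k=2,p=5: not 2>5, s = 10+3 = 13
k=3,p=1: 3>1, s = 13+2 = 15
k=3,p=2: 3>2, s = 15+1 = 16
k=3,p=3: not 3>3, s = 16+3 = 19
k=3,p=4: not 3>4, s = 19+3 = 22
k=3,p=5: not 3>5, s = 22+3 = 25
k=4,p=1: 4>1, s = 25+3 = 28
k=4,p=2: 4>2, s = 28+2 = 30
k=4,p=3: 4>3, s = 30+1 = 31
k=4,p=4: not 4>4, s = 31+3 = 34
k=4,p=5: not 4>5, s = 34+3 = 37
k=5,p=1: 5>1, s = 37+4 = 41
k=5,p=2: 5>2, s = 41+3 = 44
k=5,p=3: 5>3, s = 44+2 = 46
k=5,p=4: 5>4, s = 46+1 = 47
k=5,p=5: not 5>5, s = 47+3 = 50
k=6,p=1: 6>1, s = 50+5 = 55
k=6,p=2: 6>2, s = 55+4 = 59
k=6,p=3: 6>3, s = 59+3 = 62
k=6,p=4: 6>4, s = 62+2 = 64
k=6,p=5: 6>5, s = 64+1 = 65

65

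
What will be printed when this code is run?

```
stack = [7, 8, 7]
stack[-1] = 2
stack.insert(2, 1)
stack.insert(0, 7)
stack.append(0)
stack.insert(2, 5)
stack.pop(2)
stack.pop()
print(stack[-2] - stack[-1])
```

stack[-1] = 2 → [7, 8, 2]
insert 1 at 2 → [7, 8, 1, 2]
insert 7 at 0 → [7, 7, 8, 1, 2]
append 0 → [7, 7, 8, 1, 2, 0]
insert 5 at 2 → [7, 7, 5, 8, 1, 2, 0]
pop(2) removes 5 → [7, 7, 8, 1, 2, 0]
pop() removes 0 → [7, 7, 8, 1, 2]
stack[-2]-stack[-1] = 1-2 = -1

-1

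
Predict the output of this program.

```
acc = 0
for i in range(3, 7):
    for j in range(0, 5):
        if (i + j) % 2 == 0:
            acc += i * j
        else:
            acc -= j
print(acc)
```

72

i=3,j=0: odd sum, acc = 0-0 = 0
i=3,j=1: even sum, acc = 0+3 = 3
i=3,j=2: odd sum, acc = 3-2 = 1
i=3,j=3: even sum, acc = 1+9 = 10
i=3,j=4: odd sum, acc = 10-4 = 6
i=4,j=0: even sum, acc = 6+0 = 6
i=4,j=1: odd sum, acc = 6-1 = 5
i=4,j=2: even sum, acc = 5+8 = 13
i=4,j=3: odd sum, acc = 13-3 = 10
i=4,j=4: even sum, acc = 10+16 = 26
i=5,j=0: odd sum, acc = 26-0 = 26
i=5,j=1: even sum, acc = 26+5 = 31
i=5,j=2: odd sum, acc = 31-2 = 29
i=5,j=3: even sum, acc = 29+15 = 44
i=5,j=4: odd sum, acc = 44-4 = 40
i=6,j=0: even sum, acc = 40+0 = 40
i=6,j=1: odd sum, acc = 40-1 = 39
i=6,j=2: even sum, acc = 39+12 = 51
i=6,j=3: odd sum, acc = 51-3 = 48
i=6,j=4: even sum, acc = 48+24 = 72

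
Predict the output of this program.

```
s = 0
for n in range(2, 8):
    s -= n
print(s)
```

n=2: s = 0-2 = -2
n=3: s = (-2)-3 = -5
n=4: s = (-5)-4 = -9
n=5: s = (-9)-5 = -14
n=6: s = (-14)-6 = -20
n=7: s = (-20)-7 = -27

-27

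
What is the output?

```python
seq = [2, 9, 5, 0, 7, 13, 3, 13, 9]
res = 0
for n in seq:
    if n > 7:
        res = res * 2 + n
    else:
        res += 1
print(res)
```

n=2: not >7, res = 0+1 = 1
n=9: >7, res = 1*2+9 = 11
n=5: not >7, res = 11+1 = 12
n=0: not >7, res = 12+1 = 13
n=7: not >7, res = 13+1 = 14
n=13: >7, res = 14*2+13 = 41
n=3: not >7, res = 41+1 = 42
n=13: >7, res = 42*2+13 = 97
n=9: >7, res = 97*2+9 = 203

203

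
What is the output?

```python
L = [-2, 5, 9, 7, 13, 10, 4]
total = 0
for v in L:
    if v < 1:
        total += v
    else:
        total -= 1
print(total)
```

v=-2: <1, total = 0+(-2) = -2
v=5: not <1, total = (-2)-1 = -3
v=9: not <1, total = (-3)-1 = -4
v=7: not <1, total = (-4)-1 = -5
v=13: not <1, total = (-5)-1 = -6
v=10: not <1, total = (-6)-1 = -7
v=4: not <1, total = (-7)-1 = -8

-8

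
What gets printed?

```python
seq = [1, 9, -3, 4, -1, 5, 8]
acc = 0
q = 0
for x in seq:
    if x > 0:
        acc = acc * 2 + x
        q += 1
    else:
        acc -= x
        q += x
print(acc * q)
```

150

x=1: >0, acc = 0*2+1 = 1; q=1
x=9: >0, acc = 1*2+9 = 11; q=2
x=-3: not >0, acc = 11-(-3) = 14; q=-1
x=4: >0, acc = 14*2+4 = 32; q=0
x=-1: not >0, acc = 32-(-1) = 33; q=-1
x=5: >0, acc = 33*2+5 = 71; q=0
x=8: >0, acc = 71*2+8 = 150; q=1
acc*q = 150*1 = 150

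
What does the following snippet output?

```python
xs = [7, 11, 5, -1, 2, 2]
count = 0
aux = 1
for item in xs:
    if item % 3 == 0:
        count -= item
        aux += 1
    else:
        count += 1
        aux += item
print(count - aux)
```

item=7: not %3==0, count = 0+1 = 1; aux=8
item=11: not %3==0, count = 1+1 = 2; aux=19
item=5: not %3==0, count = 2+1 = 3; aux=24
item=-1: not %3==0, count = 3+1 = 4; aux=23
item=2: not %3==0, count = 4+1 = 5; aux=25
item=2: not %3==0, count = 5+1 = 6; aux=27
count-aux = 6-27 = -21

-21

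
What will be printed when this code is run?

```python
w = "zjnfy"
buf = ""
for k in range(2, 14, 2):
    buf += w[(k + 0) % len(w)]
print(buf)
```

k=2: add w[2]='n' → 'n'
k=4: add w[4]='y' → 'ny'
k=6: add w[1]='j' → 'nyj'
k=8: add w[3]='f' → 'nyjf'
k=10: add w[0]='z' → 'nyjfz'
k=12: add w[2]='n' → 'nyjfzn'

nyjfzn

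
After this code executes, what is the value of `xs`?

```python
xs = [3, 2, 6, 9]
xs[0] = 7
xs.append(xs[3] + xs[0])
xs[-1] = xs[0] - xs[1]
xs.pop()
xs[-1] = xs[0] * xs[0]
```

[7, 2, 6, 49]

xs[0] = 7 → [7, 2, 6, 9]
append xs[3]+xs[0] = 9+7 = 16 → [7, 2, 6, 9, 16]
xs[-1] = xs[0]-xs[1] = 7-2 = 5 → [7, 2, 6, 9, 5]
pop() removes 5 → [7, 2, 6, 9]
xs[-1] = xs[0]*xs[0] = 7*7 = 49 → [7, 2, 6, 49]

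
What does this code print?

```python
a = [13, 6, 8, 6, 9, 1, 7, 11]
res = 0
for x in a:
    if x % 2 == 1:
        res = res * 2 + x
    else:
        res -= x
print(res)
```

x=13: odd, res = 0*2+13 = 13
x=6: not odd, res = 13-6 = 7
x=8: not odd, res = 7-8 = -1
x=6: not odd, res = (-1)-6 = -7
x=9: odd, res = (-7)*2+9 = -5
x=1: odd, res = (-5)*2+1 = -9
x=7: odd, res = (-9)*2+7 = -11
x=11: odd, res = (-11)*2+11 = -11

-11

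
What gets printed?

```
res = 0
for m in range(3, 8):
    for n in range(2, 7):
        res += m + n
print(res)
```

m=3,n=2: res = 0+5 = 5
m=3,n=3: res = 5+6 = 11
m=3,n=4: res = 11+7 = 18
m=3,n=5: res = 18+8 = 26
m=3,n=6: res = 26+9 = 35
m=4,n=2: res = 35+6 = 41
m=4,n=3: res = 41+7 = 48
m=4,n=4: res = 48+8 = 56
m=4,n=5: res = 56+9 = 65
m=4,n=6: res = 65+10 = 75
m=5,n=2: res = 75+7 = 82
m=5,n=3: res = 82+8 = 90
m=5,n=4: res = 90+9 = 99
m=5,n=5: res = 99+10 = 109
m=5,n=6: res = 109+11 = 120
m=6,n=2: res = 120+8 = 128
m=6,n=3: res = 128+9 = 137
m=6,n=4: res = 137+10 = 147
m=6,n=5: res = 147+11 = 158
m=6,n=6: res = 158+12 = 170
m=7,n=2: res = 170+9 = 179
m=7,n=3: res = 179+10 = 189
m=7,n=4: res = 189+11 = 200
m=7,n=5: res = 200+12 = 212
m=7,n=6: res = 212+13 = 225

225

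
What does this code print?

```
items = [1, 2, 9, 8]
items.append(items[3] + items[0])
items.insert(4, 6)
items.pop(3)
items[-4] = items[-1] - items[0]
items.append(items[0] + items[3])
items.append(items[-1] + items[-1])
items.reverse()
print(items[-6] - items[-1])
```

6

append items[3]+items[0] = 8+1 = 9 → [1, 2, 9, 8, 9]
insert 6 at 4 → [1, 2, 9, 8, 6, 9]
pop(3) removes 8 → [1, 2, 9, 6, 9]
items[-4] = items[-1]-items[0] = 9-1 = 8 → [1, 8, 9, 6, 9]
append items[0]+items[3] = 1+6 = 7 → [1, 8, 9, 6, 9, 7]
append items[-1]+items[-1] = 7+7 = 14 → [1, 8, 9, 6, 9, 7, 14]
reverse → [14, 7, 9, 6, 9, 8, 1]
items[-6]-items[-1] = 7-1 = 6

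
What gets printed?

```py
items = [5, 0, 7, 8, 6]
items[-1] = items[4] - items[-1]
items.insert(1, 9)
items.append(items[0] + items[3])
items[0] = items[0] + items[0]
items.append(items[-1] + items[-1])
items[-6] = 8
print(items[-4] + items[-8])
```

18

items[-1] = items[4]-items[-1] = 6-6 = 0 → [5, 0, 7, 8, 0]
insert 9 at 1 → [5, 9, 0, 7, 8, 0]
append items[0]+items[3] = 5+7 = 12 → [5, 9, 0, 7, 8, 0, 12]
items[0] = items[0]+items[0] = 5+5 = 10 → [10, 9, 0, 7, 8, 0, 12]
append items[-1]+items[-1] = 12+12 = 24 → [10, 9, 0, 7, 8, 0, 12, 24]
items[-6] = 8 → [10, 9, 8, 7, 8, 0, 12, 24]
items[-4]+items[-8] = 8+10 = 18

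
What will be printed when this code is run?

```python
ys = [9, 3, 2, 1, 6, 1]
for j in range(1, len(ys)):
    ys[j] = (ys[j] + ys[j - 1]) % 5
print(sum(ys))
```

18

j=1: ys[1] = (3+9)%5 = 2 → [9, 2, 2, 1, 6, 1]
j=2: ys[2] = (2+2)%5 = 4 → [9, 2, 4, 1, 6, 1]
j=3: ys[3] = (1+4)%5 = 0 → [9, 2, 4, 0, 6, 1]
j=4: ys[4] = (6+0)%5 = 1 → [9, 2, 4, 0, 1, 1]
j=5: ys[5] = (1+1)%5 = 2 → [9, 2, 4, 0, 1, 2]
sum = 18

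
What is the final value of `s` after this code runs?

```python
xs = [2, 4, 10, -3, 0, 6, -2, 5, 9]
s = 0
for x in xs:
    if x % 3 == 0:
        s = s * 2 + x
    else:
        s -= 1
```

-55

x=2: not %3==0, s = 0-1 = -1
x=4: not %3==0, s = (-1)-1 = -2
x=10: not %3==0, s = (-2)-1 = -3
x=-3: %3==0, s = (-3)*2+(-3) = -9
x=0: %3==0, s = (-9)*2+0 = -18
x=6: %3==0, s = (-18)*2+6 = -30
x=-2: not %3==0, s = (-30)-1 = -31
x=5: not %3==0, s = (-31)-1 = -32
x=9: %3==0, s = (-32)*2+9 = -55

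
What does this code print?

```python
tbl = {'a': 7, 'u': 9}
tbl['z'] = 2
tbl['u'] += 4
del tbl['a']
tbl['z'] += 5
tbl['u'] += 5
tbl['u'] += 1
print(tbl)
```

{'u': 19, 'z': 7}

tbl['z'] = 2 → {'a': 7, 'u': 9, 'z': 2}
tbl['u'] = 9+4 = 13 → {'a': 7, 'u': 13, 'z': 2}
del 'a' → {'u': 13, 'z': 2}
tbl['z'] = 2+5 = 7 → {'u': 13, 'z': 7}
tbl['u'] = 13+5 = 18 → {'u': 18, 'z': 7}
tbl['u'] = 18+1 = 19 → {'u': 19, 'z': 7}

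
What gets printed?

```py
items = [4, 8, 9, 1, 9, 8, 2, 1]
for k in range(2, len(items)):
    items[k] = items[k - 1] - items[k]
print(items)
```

[4, 8, -1, -2, -11, -19, -21, -22]

k=2: items[2] = 8-9 = -1 → [4, 8, -1, 1, 9, 8, 2, 1]
k=3: items[3] = (-1)-1 = -2 → [4, 8, -1, -2, 9, 8, 2, 1]
k=4: items[4] = (-2)-9 = -11 → [4, 8, -1, -2, -11, 8, 2, 1]
k=5: items[5] = (-11)-8 = -19 → [4, 8, -1, -2, -11, -19, 2, 1]
k=6: items[6] = (-19)-2 = -21 → [4, 8, -1, -2, -11, -19, -21, 1]
k=7: items[7] = (-21)-1 = -22 → [4, 8, -1, -2, -11, -19, -21, -22]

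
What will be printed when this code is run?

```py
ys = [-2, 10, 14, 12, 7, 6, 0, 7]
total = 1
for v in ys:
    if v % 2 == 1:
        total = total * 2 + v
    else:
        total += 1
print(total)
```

v=-2: not odd, total = 1+1 = 2
v=10: not odd, total = 2+1 = 3
v=14: not odd, total = 3+1 = 4
v=12: not odd, total = 4+1 = 5
v=7: odd, total = 5*2+7 = 17
v=6: not odd, total = 17+1 = 18
v=0: not odd, total = 18+1 = 19
v=7: odd, total = 19*2+7 = 45

45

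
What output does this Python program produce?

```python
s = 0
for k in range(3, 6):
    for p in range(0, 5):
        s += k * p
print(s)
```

k=3,p=0: s = 0+0 = 0
k=3,p=1: s = 0+3 = 3
k=3,p=2: s = 3+6 = 9
k=3,p=3: s = 9+9 = 18
k=3,p=4: s = 18+12 = 30
k=4,p=0: s = 30+0 = 30
k=4,p=1: s = 30+4 = 34
k=4,p=2: s = 34+8 = 42
k=4,p=3: s = 42+12 = 54
k=4,p=4: s = 54+16 = 70
k=5,p=0: s = 70+0 = 70
k=5,p=1: s = 70+5 = 75
k=5,p=2: s = 75+10 = 85
k=5,p=3: s = 85+15 = 100
k=5,p=4: s = 100+20 = 120

120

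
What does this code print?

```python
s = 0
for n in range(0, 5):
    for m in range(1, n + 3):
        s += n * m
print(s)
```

n=0,m=1: s = 0+0 = 0
n=0,m=2: s = 0+0 = 0
n=1,m=1: s = 0+1 = 1
n=1,m=2: s = 1+2 = 3
n=1,m=3: s = 3+3 = 6
n=2,m=1: s = 6+2 = 8
n=2,m=2: s = 8+4 = 12
n=2,m=3: s = 12+6 = 18
n=2,m=4: s = 18+8 = 26
n=3,m=1: s = 26+3 = 29
n=3,m=2: s = 29+6 = 35
n=3,m=3: s = 35+9 = 44
n=3,m=4: s = 44+12 = 56
n=3,m=5: s = 56+15 = 71
n=4,m=1: s = 71+4 = 75
n=4,m=2: s = 75+8 = 83
n=4,m=3: s = 83+12 = 95
n=4,m=4: s = 95+16 = 111
n=4,m=5: s = 111+20 = 131
n=4,m=6: s = 131+24 = 155

155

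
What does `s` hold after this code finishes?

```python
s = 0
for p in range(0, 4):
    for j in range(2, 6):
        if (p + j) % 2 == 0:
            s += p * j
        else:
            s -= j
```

p=0,j=2: even sum, s = 0+0 = 0
p=0,j=3: odd sum, s = 0-3 = -3
p=0,j=4: even sum, s = (-3)+0 = -3
p=0,j=5: odd sum, s = (-3)-5 = -8
p=1,j=2: odd sum, s = (-8)-2 = -10
p=1,j=3: even sum, s = (-10)+3 = -7
p=1,j=4: odd sum, s = (-7)-4 = -11
p=1,j=5: even sum, s = (-11)+5 = -6
p=2,j=2: even sum, s = (-6)+4 = -2
p=2,j=3: odd sum, s = (-2)-3 = -5
p=2,j=4: even sum, s = (-5)+8 = 3
p=2,j=5: odd sum, s = 3-5 = -2
p=3,j=2: odd sum, s = (-2)-2 = -4
p=3,j=3: even sum, s = (-4)+9 = 5
p=3,j=4: odd sum, s = 5-4 = 1
p=3,j=5: even sum, s = 1+15 = 16

16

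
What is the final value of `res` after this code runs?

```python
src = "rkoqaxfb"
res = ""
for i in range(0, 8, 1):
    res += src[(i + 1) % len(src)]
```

i=0: add src[1]='k' → 'k'
i=1: add src[2]='o' → 'ko'
i=2: add src[3]='q' → 'koq'
i=3: add src[4]='a' → 'koqa'
i=4: add src[5]='x' → 'koqax'
i=5: add src[6]='f' → 'koqaxf'
i=6: add src[7]='b' → 'koqaxfb'
i=7: add src[0]='r' → 'koqaxfbr'

'koqaxfbr'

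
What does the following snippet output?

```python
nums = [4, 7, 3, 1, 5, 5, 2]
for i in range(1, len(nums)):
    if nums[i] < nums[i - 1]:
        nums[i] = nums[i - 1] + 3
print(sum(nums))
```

i=1: 7>=4, unchanged → [4, 7, 3, 1, 5, 5, 2]
i=2: 3<7, nums[2] = 7+3 = 10 → [4, 7, 10, 1, 5, 5, 2]
i=3: 1<10, nums[3] = 10+3 = 13 → [4, 7, 10, 13, 5, 5, 2]
i=4: 5<13, nums[4] = 13+3 = 16 → [4, 7, 10, 13, 16, 5, 2]
i=5: 5<16, nums[5] = 16+3 = 19 → [4, 7, 10, 13, 16, 19, 2]
i=6: 2<19, nums[6] = 19+3 = 22 → [4, 7, 10, 13, 16, 19, 22]
sum = 91

91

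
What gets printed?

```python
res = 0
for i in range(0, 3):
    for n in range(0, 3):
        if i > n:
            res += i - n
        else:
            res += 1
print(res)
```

i=0,n=0: not 0>0, res = 0+1 = 1
i=0,n=1: not 0>1, res = 1+1 = 2
i=0,n=2: not 0>2, res = 2+1 = 3
i=1,n=0: 1>0, res = 3+1 = 4
i=1,n=1: not 1>1, res = 4+1 = 5
i=1,n=2: not 1>2, res = 5+1 = 6
i=2,n=0: 2>0, res = 6+2 = 8
i=2,n=1: 2>1, res = 8+1 = 9
i=2,n=2: not 2>2, res = 9+1 = 10

10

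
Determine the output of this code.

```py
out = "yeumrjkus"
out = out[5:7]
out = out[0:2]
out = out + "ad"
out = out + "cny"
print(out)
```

jkadcny

slice [5:7] → 'jk'
slice [0:2] → 'jk'
+ 'ad' → 'jkad'
+ 'cny' → 'jkadcny'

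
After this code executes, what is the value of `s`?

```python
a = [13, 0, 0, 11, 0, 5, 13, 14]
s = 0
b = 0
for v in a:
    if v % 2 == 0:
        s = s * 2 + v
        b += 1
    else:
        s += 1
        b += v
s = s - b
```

v=13: not even, s = 0+1 = 1; b=13
v=0: even, s = 1*2+0 = 2; b=14
v=0: even, s = 2*2+0 = 4; b=15
v=11: not even, s = 4+1 = 5; b=26
v=0: even, s = 5*2+0 = 10; b=27
v=5: not even, s = 10+1 = 11; b=32
v=13: not even, s = 11+1 = 12; b=45
v=14: even, s = 12*2+14 = 38; b=46
s-b = 38-46 = -8

-8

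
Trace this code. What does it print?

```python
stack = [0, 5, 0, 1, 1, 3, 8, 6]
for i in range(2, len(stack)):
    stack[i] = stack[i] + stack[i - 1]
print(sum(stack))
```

75

i=2: stack[2] = 0+5 = 5 → [0, 5, 5, 1, 1, 3, 8, 6]
i=3: stack[3] = 1+5 = 6 → [0, 5, 5, 6, 1, 3, 8, 6]
i=4: stack[4] = 1+6 = 7 → [0, 5, 5, 6, 7, 3, 8, 6]
i=5: stack[5] = 3+7 = 10 → [0, 5, 5, 6, 7, 10, 8, 6]
i=6: stack[6] = 8+10 = 18 → [0, 5, 5, 6, 7, 10, 18, 6]
i=7: stack[7] = 6+18 = 24 → [0, 5, 5, 6, 7, 10, 18, 24]
sum = 75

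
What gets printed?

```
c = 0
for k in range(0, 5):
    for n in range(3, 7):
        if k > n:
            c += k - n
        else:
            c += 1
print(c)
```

k=0,n=3: not 0>3, c = 0+1 = 1
k=0,n=4: not 0>4, c = 1+1 = 2
k=0,n=5: not 0>5, c = 2+1 = 3
k=0,n=6: not 0>6, c = 3+1 = 4
k=1,n=3: not 1>3, c = 4+1 = 5
k=1,n=4: not 1>4, c = 5+1 = 6
k=1,n=5: not 1>5, c = 6+1 = 7
k=1,n=6: not 1>6, c = 7+1 = 8
k=2,n=3: not 2>3, c = 8+1 = 9
k=2,n=4: not 2>4, c = 9+1 = 10
k=2,n=5: not 2>5, c = 10+1 = 11
k=2,n=6: not 2>6, c = 11+1 = 12
k=3,n=3: not 3>3, c = 12+1 = 13
k=3,n=4: not 3>4, c = 13+1 = 14
k=3,n=5: not 3>5, c = 14+1 = 15
k=3,n=6: not 3>6, c = 15+1 = 16
k=4,n=3: 4>3, c = 16+1 = 17
k=4,n=4: not 4>4, c = 17+1 = 18
k=4,n=5: not 4>5, c = 18+1 = 19
k=4,n=6: not 4>6, c = 19+1 = 20

20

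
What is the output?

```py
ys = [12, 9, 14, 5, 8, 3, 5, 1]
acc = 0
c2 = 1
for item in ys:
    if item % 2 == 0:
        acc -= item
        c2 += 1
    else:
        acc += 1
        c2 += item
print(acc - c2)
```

item=12: even, acc = 0-12 = -12; c2=2
item=9: not even, acc = (-12)+1 = -11; c2=11
item=14: even, acc = (-11)-14 = -25; c2=12
item=5: not even, acc = (-25)+1 = -24; c2=17
item=8: even, acc = (-24)-8 = -32; c2=18
item=3: not even, acc = (-32)+1 = -31; c2=21
item=5: not even, acc = (-31)+1 = -30; c2=26
item=1: not even, acc = (-30)+1 = -29; c2=27
acc-c2 = (-29)-27 = -56

-56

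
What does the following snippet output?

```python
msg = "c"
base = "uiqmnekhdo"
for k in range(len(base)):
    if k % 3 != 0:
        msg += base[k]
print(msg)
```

ciqnehd

k=0: skip
k=1: add 'i' → 'ci'
k=2: add 'q' → 'ciq'
k=3: skip
k=4: add 'n' → 'ciqn'
k=5: add 'e' → 'ciqne'
k=6: skip
k=7: add 'h' → 'ciqneh'
k=8: add 'd' → 'ciqnehd'
k=9: skip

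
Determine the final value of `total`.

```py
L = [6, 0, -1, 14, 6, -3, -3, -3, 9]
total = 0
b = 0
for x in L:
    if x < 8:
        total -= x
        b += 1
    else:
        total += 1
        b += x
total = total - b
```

-30

x=6: <8, total = 0-6 = -6; b=1
x=0: <8, total = (-6)-0 = -6; b=2
x=-1: <8, total = (-6)-(-1) = -5; b=3
x=14: not <8, total = (-5)+1 = -4; b=17
x=6: <8, total = (-4)-6 = -10; b=18
x=-3: <8, total = (-10)-(-3) = -7; b=19
x=-3: <8, total = (-7)-(-3) = -4; b=20
x=-3: <8, total = (-4)-(-3) = -1; b=21
x=9: not <8, total = (-1)+1 = 0; b=30
total-b = 0-30 = -30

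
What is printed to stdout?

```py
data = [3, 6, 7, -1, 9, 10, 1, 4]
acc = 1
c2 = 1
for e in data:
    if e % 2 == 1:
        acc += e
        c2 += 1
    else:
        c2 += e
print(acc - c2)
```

e=3: odd, acc = 1+3 = 4; c2=2
e=6: not odd; c2=8
e=7: odd, acc = 4+7 = 11; c2=9
e=-1: odd, acc = 11+(-1) = 10; c2=10
e=9: odd, acc = 10+9 = 19; c2=11
e=10: not odd; c2=21
e=1: odd, acc = 19+1 = 20; c2=22
e=4: not odd; c2=26
acc-c2 = 20-26 = -6

-6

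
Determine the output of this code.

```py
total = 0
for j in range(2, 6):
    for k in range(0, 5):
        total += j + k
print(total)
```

110

j=2,k=0: total = 0+2 = 2
j=2,k=1: total = 2+3 = 5
j=2,k=2: total = 5+4 = 9
j=2,k=3: total = 9+5 = 14
j=2,k=4: total = 14+6 = 20
j=3,k=0: total = 20+3 = 23
j=3,k=1: total = 23+4 = 27
j=3,k=2: total = 27+5 = 32
j=3,k=3: total = 32+6 = 38
j=3,k=4: total = 38+7 = 45
j=4,k=0: total = 45+4 = 49
j=4,k=1: total = 49+5 = 54
j=4,k=2: total = 54+6 = 60
j=4,k=3: total = 60+7 = 67
j=4,k=4: total = 67+8 = 75
j=5,k=0: total = 75+5 = 80
j=5,k=1: total = 80+6 = 86
j=5,k=2: total = 86+7 = 93
j=5,k=3: total = 93+8 = 101
j=5,k=4: total = 101+9 = 110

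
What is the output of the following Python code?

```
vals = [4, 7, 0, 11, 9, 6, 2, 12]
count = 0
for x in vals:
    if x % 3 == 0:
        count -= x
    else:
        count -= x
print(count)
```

x=4: not %3==0, count = 0-4 = -4
x=7: not %3==0, count = (-4)-7 = -11
x=0: %3==0, count = (-11)-0 = -11
x=11: not %3==0, count = (-11)-11 = -22
x=9: %3==0, count = (-22)-9 = -31
x=6: %3==0, count = (-31)-6 = -37
x=2: not %3==0, count = (-37)-2 = -39
x=12: %3==0, count = (-39)-12 = -51

-51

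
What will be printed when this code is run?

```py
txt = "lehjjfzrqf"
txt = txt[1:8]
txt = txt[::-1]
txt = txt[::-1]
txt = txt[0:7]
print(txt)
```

ehjjfzr

slice [1:8] → 'ehjjfzr'
reverse → 'rzfjjhe'
reverse → 'ehjjfzr'
slice [0:7] → 'ehjjfzr'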